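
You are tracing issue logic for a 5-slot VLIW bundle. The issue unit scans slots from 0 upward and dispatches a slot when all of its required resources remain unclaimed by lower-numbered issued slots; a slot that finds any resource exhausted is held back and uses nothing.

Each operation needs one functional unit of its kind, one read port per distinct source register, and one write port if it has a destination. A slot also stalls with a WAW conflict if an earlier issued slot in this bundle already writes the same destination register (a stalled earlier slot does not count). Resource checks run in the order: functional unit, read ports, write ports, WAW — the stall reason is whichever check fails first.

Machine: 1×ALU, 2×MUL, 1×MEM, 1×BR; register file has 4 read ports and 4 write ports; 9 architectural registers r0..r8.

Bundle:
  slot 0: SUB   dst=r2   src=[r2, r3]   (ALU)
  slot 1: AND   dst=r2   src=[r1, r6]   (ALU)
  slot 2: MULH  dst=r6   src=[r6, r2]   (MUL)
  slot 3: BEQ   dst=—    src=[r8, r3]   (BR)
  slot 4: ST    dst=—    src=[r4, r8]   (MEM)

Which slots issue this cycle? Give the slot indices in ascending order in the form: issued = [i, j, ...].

slot 0 (ALU): ISSUE — free A0,Mu2,Ld1,B1 rp2 wp3
slot 1 (ALU): stall FU — free A0,Mu2,Ld1,B1 rp2 wp3
slot 2 (MUL): ISSUE — free A0,Mu1,Ld1,B1 rp0 wp2
slot 3 (BR): stall RD_PORT — free A0,Mu1,Ld1,B1 rp0 wp2
slot 4 (MEM): stall RD_PORT — free A0,Mu1,Ld1,B1 rp0 wp2

issued = [0, 2]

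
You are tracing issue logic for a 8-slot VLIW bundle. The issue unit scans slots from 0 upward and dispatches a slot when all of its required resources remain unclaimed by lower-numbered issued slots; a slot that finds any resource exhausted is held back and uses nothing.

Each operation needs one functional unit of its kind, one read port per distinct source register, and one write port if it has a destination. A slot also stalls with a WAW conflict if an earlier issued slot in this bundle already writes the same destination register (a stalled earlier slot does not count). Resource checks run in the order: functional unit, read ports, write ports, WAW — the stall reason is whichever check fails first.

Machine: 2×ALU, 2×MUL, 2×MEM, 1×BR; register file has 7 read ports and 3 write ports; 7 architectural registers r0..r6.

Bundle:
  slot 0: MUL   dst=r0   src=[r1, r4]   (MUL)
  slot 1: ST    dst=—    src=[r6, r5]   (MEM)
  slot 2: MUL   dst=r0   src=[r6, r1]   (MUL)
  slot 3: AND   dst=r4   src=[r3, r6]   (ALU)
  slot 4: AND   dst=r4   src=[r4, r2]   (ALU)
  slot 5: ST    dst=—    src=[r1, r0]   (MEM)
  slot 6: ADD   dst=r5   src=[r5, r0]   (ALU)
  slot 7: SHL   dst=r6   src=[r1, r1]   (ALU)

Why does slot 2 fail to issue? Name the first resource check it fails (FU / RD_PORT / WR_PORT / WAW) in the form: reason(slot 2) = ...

reason(slot 2) = WAW

#0 MUL src=r1,r4 dispatched  <A:2 Mu:1 Ld:2 B:1 rd:5 wr:2>
#1 MEM src=r6,r5 dispatched  <A:2 Mu:1 Ld:1 B:1 rd:3 wr:2>
#2 MUL src=r6,r1 held:WAW  <A:2 Mu:1 Ld:1 B:1 rd:3 wr:2>
#3 ALU src=r3,r6 dispatched  <A:1 Mu:1 Ld:1 B:1 rd:1 wr:1>
#4 ALU src=r4,r2 held:RD_PORT  <A:1 Mu:1 Ld:1 B:1 rd:1 wr:1>
#5 MEM src=r1,r0 held:RD_PORT  <A:1 Mu:1 Ld:1 B:1 rd:1 wr:1>
#6 ALU src=r5,r0 held:RD_PORT  <A:1 Mu:1 Ld:1 B:1 rd:1 wr:1>
#7 ALU src=r1,r1 dispatched  <A:0 Mu:1 Ld:1 B:1 rd:0 wr:0>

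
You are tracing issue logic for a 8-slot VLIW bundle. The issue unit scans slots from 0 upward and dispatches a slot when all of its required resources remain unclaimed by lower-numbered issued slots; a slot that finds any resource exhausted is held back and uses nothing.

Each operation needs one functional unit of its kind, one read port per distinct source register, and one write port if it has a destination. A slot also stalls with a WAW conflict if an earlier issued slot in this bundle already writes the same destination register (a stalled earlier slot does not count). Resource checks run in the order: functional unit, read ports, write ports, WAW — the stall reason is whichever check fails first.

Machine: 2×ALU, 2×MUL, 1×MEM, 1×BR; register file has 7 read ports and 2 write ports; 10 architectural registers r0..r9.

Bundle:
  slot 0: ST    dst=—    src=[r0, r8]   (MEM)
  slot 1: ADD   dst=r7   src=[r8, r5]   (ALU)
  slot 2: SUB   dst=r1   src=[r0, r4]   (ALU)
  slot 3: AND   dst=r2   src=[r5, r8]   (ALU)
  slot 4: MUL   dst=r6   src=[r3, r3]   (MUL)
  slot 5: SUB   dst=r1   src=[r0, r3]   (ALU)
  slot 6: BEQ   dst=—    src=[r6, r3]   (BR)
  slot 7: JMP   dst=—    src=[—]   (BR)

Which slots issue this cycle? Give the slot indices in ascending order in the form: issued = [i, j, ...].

slot 0 (MEM): ISSUE — free A2,Mu2,Ld0,B1 rp5 wp2
slot 1 (ALU): ISSUE — free A1,Mu2,Ld0,B1 rp3 wp1
slot 2 (ALU): ISSUE — free A0,Mu2,Ld0,B1 rp1 wp0
slot 3 (ALU): stall FU — free A0,Mu2,Ld0,B1 rp1 wp0
slot 4 (MUL): stall WR_PORT — free A0,Mu2,Ld0,B1 rp1 wp0
slot 5 (ALU): stall FU — free A0,Mu2,Ld0,B1 rp1 wp0
slot 6 (BR): stall RD_PORT — free A0,Mu2,Ld0,B1 rp1 wp0
slot 7 (BR): ISSUE — free A0,Mu2,Ld0,B0 rp1 wp0

issued = [0, 1, 2, 7]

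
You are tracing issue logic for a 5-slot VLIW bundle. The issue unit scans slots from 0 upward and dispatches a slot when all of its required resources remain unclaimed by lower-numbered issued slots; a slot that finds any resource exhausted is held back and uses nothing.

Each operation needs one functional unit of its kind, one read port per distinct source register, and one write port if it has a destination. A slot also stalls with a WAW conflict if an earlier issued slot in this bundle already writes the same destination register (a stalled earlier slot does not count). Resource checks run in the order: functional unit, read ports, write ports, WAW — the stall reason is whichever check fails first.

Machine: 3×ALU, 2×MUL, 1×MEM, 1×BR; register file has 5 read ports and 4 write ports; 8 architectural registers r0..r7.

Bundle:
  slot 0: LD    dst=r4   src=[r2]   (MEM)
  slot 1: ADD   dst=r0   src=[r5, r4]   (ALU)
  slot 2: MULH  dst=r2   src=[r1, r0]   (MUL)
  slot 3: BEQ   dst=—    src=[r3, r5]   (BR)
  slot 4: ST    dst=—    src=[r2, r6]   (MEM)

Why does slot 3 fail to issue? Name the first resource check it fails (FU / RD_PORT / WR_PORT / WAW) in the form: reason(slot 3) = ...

#0 MEM src=r2 dispatched  <A:3 Mu:2 Ld:0 B:1 rd:4 wr:3>
#1 ALU src=r5,r4 dispatched  <A:2 Mu:2 Ld:0 B:1 rd:2 wr:2>
#2 MUL src=r1,r0 dispatched  <A:2 Mu:1 Ld:0 B:1 rd:0 wr:1>
#3 BR src=r3,r5 held:RD_PORT  <A:2 Mu:1 Ld:0 B:1 rd:0 wr:1>
#4 MEM src=r2,r6 held:FU  <A:2 Mu:1 Ld:0 B:1 rd:0 wr:1>

reason(slot 3) = RD_PORT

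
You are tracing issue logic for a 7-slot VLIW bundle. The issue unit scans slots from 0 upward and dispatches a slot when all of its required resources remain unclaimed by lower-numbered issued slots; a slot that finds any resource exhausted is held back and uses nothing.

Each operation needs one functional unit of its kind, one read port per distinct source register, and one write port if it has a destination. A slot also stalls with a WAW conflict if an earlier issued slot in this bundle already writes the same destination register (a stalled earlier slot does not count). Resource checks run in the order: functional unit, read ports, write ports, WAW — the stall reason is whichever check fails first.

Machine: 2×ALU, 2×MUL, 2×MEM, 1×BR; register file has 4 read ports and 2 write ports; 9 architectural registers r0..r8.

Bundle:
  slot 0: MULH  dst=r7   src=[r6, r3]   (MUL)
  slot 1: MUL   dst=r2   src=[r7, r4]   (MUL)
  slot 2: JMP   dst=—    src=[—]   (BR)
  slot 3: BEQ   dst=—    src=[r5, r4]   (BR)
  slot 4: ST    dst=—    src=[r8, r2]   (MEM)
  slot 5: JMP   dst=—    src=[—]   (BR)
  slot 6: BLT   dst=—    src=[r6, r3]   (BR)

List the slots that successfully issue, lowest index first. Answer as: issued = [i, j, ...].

(0) want 1×MUL +2rd +1wr — yes → AL2|MU1|ME2|BR1|rd2|wr1
(1) want 1×MUL +2rd +1wr — yes → AL2|MU0|ME2|BR1|rd0|wr0
(2) want 1×BR +0rd +0wr — yes → AL2|MU0|ME2|BR0|rd0|wr0
(3) want 1×BR +2rd +0wr — FU → AL2|MU0|ME2|BR0|rd0|wr0
(4) want 1×MEM +2rd +0wr — RD_PORT → AL2|MU0|ME2|BR0|rd0|wr0
(5) want 1×BR +0rd +0wr — FU → AL2|MU0|ME2|BR0|rd0|wr0
(6) want 1×BR +2rd +0wr — FU → AL2|MU0|ME2|BR0|rd0|wr0

issued = [0, 1, 2]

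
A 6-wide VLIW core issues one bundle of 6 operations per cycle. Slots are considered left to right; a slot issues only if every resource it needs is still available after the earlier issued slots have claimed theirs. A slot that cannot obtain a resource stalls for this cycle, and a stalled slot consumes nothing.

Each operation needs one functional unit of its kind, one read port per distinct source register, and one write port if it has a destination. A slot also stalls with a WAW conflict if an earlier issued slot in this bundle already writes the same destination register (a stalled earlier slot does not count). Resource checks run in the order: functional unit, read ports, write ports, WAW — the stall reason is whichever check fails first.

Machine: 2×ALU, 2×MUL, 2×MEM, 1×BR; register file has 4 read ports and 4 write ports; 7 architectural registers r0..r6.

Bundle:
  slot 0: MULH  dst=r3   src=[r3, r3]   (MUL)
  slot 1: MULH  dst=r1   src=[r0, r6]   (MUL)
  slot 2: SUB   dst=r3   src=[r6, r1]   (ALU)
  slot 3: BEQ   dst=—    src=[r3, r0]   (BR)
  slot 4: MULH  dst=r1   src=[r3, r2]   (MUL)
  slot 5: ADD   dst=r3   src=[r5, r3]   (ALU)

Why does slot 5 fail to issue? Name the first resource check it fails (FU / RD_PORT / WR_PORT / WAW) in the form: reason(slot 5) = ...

reason(slot 5) = RD_PORT

slot 0 (MUL): ISSUE — free A2,Mu1,Ld2,B1 rp3 wp3
slot 1 (MUL): ISSUE — free A2,Mu0,Ld2,B1 rp1 wp2
slot 2 (ALU): stall RD_PORT — free A2,Mu0,Ld2,B1 rp1 wp2
slot 3 (BR): stall RD_PORT — free A2,Mu0,Ld2,B1 rp1 wp2
slot 4 (MUL): stall FU — free A2,Mu0,Ld2,B1 rp1 wp2
slot 5 (ALU): stall RD_PORT — free A2,Mu0,Ld2,B1 rp1 wp2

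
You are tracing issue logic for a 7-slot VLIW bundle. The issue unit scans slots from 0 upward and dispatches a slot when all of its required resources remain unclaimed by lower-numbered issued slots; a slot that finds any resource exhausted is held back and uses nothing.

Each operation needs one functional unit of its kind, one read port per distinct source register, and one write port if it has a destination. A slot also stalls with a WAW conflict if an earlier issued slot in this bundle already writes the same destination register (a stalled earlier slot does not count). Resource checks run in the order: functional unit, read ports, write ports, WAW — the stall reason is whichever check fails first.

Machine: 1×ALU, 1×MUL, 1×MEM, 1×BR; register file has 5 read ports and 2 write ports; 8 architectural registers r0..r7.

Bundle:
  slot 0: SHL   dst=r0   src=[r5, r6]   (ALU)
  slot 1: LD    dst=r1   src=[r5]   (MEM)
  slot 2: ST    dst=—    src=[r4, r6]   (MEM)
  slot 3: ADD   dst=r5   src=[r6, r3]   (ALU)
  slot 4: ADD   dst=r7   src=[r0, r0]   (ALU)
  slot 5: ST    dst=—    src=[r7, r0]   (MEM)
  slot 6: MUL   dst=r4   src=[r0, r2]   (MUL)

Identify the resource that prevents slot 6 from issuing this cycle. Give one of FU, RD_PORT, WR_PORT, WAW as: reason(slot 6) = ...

  0. ALU→r0 ⇒ go  {0A/1Mu/1Ld/1B | 3r 1w}
  1. MEM→r1 ⇒ go  {0A/1Mu/0Ld/1B | 2r 0w}
  2. MEM ⇒ no(FU)  {0A/1Mu/0Ld/1B | 2r 0w}
  3. ALU→r5 ⇒ no(FU)  {0A/1Mu/0Ld/1B | 2r 0w}
  4. ALU→r7 ⇒ no(FU)  {0A/1Mu/0Ld/1B | 2r 0w}
  5. MEM ⇒ no(FU)  {0A/1Mu/0Ld/1B | 2r 0w}
  6. MUL→r4 ⇒ no(WR_PORT)  {0A/1Mu/0Ld/1B | 2r 0w}

reason(slot 6) = WR_PORT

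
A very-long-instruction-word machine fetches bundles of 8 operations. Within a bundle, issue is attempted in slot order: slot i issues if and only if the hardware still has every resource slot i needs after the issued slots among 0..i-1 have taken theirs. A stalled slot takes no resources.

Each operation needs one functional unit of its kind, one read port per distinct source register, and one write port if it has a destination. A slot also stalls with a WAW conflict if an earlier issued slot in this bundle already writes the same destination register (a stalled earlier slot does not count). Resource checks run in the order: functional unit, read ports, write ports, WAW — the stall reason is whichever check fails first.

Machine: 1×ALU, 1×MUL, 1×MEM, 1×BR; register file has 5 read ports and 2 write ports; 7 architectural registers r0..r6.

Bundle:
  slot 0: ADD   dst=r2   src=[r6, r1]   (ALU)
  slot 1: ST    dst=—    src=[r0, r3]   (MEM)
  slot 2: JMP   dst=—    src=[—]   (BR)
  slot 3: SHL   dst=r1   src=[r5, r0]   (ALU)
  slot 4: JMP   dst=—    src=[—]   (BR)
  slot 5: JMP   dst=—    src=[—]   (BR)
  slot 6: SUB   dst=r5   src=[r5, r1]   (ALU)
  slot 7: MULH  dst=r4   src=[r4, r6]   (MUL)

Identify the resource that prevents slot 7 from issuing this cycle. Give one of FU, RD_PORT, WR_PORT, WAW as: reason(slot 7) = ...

slot 0 (ALU): ISSUE — free A0,Mu1,Ld1,B1 rp3 wp1
slot 1 (MEM): ISSUE — free A0,Mu1,Ld0,B1 rp1 wp1
slot 2 (BR): ISSUE — free A0,Mu1,Ld0,B0 rp1 wp1
slot 3 (ALU): stall FU — free A0,Mu1,Ld0,B0 rp1 wp1
slot 4 (BR): stall FU — free A0,Mu1,Ld0,B0 rp1 wp1
slot 5 (BR): stall FU — free A0,Mu1,Ld0,B0 rp1 wp1
slot 6 (ALU): stall FU — free A0,Mu1,Ld0,B0 rp1 wp1
slot 7 (MUL): stall RD_PORT — free A0,Mu1,Ld0,B0 rp1 wp1

reason(slot 7) = RD_PORT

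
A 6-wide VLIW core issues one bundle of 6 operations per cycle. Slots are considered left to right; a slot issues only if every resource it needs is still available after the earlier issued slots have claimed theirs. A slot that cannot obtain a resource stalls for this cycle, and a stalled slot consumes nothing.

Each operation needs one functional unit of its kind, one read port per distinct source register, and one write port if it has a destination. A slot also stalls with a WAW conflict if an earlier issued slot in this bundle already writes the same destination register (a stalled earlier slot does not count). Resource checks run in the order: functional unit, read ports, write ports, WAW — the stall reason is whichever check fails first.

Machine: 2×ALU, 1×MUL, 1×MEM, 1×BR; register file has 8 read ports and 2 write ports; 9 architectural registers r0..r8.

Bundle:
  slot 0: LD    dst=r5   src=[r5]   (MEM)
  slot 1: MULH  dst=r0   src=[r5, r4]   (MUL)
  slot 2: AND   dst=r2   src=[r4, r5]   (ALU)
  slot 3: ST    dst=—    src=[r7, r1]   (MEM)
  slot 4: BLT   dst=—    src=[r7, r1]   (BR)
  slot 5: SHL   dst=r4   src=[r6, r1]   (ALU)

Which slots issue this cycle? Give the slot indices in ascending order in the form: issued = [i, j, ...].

issued = [0, 1, 4]

[0] MEM needs rd=1 wr=1: ok; after: ALU=2 MUL=1 MEM=0 BR=1, R=7, W=1
[1] MUL needs rd=2 wr=1: ok; after: ALU=2 MUL=0 MEM=0 BR=1, R=5, W=0
[2] ALU needs rd=2 wr=1: WR_PORT; after: ALU=2 MUL=0 MEM=0 BR=1, R=5, W=0
[3] MEM needs rd=2 wr=0: FU; after: ALU=2 MUL=0 MEM=0 BR=1, R=5, W=0
[4] BR needs rd=2 wr=0: ok; after: ALU=2 MUL=0 MEM=0 BR=0, R=3, W=0
[5] ALU needs rd=2 wr=1: WR_PORT; after: ALU=2 MUL=0 MEM=0 BR=0, R=3, W=0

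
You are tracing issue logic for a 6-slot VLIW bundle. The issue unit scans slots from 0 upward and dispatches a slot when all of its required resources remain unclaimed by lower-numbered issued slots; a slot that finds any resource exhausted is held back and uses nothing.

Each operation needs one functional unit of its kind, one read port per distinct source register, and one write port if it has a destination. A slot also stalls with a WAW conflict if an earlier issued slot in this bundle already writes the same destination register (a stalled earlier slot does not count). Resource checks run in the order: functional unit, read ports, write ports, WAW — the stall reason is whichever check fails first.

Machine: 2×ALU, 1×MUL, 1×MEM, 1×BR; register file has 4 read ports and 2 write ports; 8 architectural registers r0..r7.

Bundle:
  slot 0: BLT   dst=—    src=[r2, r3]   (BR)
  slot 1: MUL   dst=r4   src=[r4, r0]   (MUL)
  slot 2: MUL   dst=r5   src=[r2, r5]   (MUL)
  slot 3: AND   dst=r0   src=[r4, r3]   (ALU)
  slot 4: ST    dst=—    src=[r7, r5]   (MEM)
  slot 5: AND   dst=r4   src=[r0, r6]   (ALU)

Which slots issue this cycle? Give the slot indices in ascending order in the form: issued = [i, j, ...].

issued = [0, 1]

#0 BR src=r2,r3 dispatched  <A:2 Mu:1 Ld:1 B:0 rd:2 wr:2>
#1 MUL src=r4,r0 dispatched  <A:2 Mu:0 Ld:1 B:0 rd:0 wr:1>
#2 MUL src=r2,r5 held:FU  <A:2 Mu:0 Ld:1 B:0 rd:0 wr:1>
#3 ALU src=r4,r3 held:RD_PORT  <A:2 Mu:0 Ld:1 B:0 rd:0 wr:1>
#4 MEM src=r7,r5 held:RD_PORT  <A:2 Mu:0 Ld:1 B:0 rd:0 wr:1>
#5 ALU src=r0,r6 held:RD_PORT  <A:2 Mu:0 Ld:1 B:0 rd:0 wr:1>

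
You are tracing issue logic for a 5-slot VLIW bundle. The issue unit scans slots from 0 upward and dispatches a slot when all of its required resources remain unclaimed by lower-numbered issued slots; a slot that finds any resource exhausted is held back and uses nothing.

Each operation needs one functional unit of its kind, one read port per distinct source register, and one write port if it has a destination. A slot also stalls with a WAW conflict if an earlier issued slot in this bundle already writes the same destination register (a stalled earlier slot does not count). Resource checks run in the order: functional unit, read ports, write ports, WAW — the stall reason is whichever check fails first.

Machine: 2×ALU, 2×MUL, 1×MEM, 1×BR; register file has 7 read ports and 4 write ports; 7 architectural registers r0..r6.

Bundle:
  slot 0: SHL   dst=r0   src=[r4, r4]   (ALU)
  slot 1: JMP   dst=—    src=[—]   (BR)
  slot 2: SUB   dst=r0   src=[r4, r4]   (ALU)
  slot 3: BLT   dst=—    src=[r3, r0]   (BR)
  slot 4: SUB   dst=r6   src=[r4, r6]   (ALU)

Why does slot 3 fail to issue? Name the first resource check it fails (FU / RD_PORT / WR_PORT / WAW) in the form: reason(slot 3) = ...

reason(slot 3) = FU

#0 ALU src=r4,r4 dispatched  <A:1 Mu:2 Ld:1 B:1 rd:6 wr:3>
#1 BR src=- dispatched  <A:1 Mu:2 Ld:1 B:0 rd:6 wr:3>
#2 ALU src=r4,r4 held:WAW  <A:1 Mu:2 Ld:1 B:0 rd:6 wr:3>
#3 BR src=r3,r0 held:FU  <A:1 Mu:2 Ld:1 B:0 rd:6 wr:3>
#4 ALU src=r4,r6 dispatched  <A:0 Mu:2 Ld:1 B:0 rd:4 wr:2>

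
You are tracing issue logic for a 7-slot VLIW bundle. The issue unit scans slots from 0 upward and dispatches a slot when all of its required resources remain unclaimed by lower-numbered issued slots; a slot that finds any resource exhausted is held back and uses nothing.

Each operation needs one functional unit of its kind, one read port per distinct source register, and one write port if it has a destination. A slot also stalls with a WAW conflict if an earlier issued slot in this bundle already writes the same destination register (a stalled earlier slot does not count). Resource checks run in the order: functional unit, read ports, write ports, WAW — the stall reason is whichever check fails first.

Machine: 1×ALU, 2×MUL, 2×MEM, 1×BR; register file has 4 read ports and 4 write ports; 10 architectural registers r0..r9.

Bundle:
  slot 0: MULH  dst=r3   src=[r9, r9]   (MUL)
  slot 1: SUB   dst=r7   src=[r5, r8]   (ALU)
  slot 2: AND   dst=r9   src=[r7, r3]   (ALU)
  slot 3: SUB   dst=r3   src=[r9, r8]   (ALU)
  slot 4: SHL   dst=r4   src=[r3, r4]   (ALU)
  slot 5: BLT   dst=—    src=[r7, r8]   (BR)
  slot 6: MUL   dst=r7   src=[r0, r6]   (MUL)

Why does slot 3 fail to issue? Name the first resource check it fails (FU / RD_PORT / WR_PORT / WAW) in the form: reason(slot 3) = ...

[0] MUL needs rd=1 wr=1: ok; after: ALU=1 MUL=1 MEM=2 BR=1, R=3, W=3
[1] ALU needs rd=2 wr=1: ok; after: ALU=0 MUL=1 MEM=2 BR=1, R=1, W=2
[2] ALU needs rd=2 wr=1: FU; after: ALU=0 MUL=1 MEM=2 BR=1, R=1, W=2
[3] ALU needs rd=2 wr=1: FU; after: ALU=0 MUL=1 MEM=2 BR=1, R=1, W=2
[4] ALU needs rd=2 wr=1: FU; after: ALU=0 MUL=1 MEM=2 BR=1, R=1, W=2
[5] BR needs rd=2 wr=0: RD_PORT; after: ALU=0 MUL=1 MEM=2 BR=1, R=1, W=2
[6] MUL needs rd=2 wr=1: RD_PORT; after: ALU=0 MUL=1 MEM=2 BR=1, R=1, W=2

reason(slot 3) = FU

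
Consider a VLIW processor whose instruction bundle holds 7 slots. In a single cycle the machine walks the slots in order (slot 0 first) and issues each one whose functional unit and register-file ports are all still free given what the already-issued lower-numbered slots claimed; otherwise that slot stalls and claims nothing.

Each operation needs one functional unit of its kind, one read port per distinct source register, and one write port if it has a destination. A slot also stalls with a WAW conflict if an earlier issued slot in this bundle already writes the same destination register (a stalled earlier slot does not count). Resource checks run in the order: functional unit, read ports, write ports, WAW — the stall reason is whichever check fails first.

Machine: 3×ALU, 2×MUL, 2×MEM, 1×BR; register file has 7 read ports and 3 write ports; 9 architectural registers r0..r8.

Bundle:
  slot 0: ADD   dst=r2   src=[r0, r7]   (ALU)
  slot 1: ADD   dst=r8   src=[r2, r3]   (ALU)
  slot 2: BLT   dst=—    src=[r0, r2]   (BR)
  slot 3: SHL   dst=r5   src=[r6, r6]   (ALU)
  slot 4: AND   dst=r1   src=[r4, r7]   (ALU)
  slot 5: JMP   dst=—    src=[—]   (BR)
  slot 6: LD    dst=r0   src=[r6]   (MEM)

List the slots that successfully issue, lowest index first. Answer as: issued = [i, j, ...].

issued = [0, 1, 2, 3]

slot 0 (ALU): ISSUE — free A2,Mu2,Ld2,B1 rp5 wp2
slot 1 (ALU): ISSUE — free A1,Mu2,Ld2,B1 rp3 wp1
slot 2 (BR): ISSUE — free A1,Mu2,Ld2,B0 rp1 wp1
slot 3 (ALU): ISSUE — free A0,Mu2,Ld2,B0 rp0 wp0
slot 4 (ALU): stall FU — free A0,Mu2,Ld2,B0 rp0 wp0
slot 5 (BR): stall FU — free A0,Mu2,Ld2,B0 rp0 wp0
slot 6 (MEM): stall RD_PORT — free A0,Mu2,Ld2,B0 rp0 wp0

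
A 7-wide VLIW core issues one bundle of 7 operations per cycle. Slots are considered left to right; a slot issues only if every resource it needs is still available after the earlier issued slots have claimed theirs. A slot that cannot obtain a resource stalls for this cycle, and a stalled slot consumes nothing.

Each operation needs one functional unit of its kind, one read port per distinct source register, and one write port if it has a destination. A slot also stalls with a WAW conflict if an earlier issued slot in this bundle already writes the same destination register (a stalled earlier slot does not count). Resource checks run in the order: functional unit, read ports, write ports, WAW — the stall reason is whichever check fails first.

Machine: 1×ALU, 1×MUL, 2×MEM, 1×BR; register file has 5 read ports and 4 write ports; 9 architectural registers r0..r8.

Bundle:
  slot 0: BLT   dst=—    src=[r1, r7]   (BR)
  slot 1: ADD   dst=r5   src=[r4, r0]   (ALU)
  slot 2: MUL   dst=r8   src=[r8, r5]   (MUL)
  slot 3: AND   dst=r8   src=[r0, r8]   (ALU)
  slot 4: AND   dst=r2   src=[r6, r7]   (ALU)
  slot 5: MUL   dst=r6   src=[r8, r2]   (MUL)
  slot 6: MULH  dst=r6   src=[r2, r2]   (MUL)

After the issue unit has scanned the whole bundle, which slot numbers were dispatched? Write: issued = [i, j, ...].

issued = [0, 1, 6]

slot 0 (BR): ISSUE — free A1,Mu1,Ld2,B0 rp3 wp4
slot 1 (ALU): ISSUE — free A0,Mu1,Ld2,B0 rp1 wp3
slot 2 (MUL): stall RD_PORT — free A0,Mu1,Ld2,B0 rp1 wp3
slot 3 (ALU): stall FU — free A0,Mu1,Ld2,B0 rp1 wp3
slot 4 (ALU): stall FU — free A0,Mu1,Ld2,B0 rp1 wp3
slot 5 (MUL): stall RD_PORT — free A0,Mu1,Ld2,B0 rp1 wp3
slot 6 (MUL): ISSUE — free A0,Mu0,Ld2,B0 rp0 wp2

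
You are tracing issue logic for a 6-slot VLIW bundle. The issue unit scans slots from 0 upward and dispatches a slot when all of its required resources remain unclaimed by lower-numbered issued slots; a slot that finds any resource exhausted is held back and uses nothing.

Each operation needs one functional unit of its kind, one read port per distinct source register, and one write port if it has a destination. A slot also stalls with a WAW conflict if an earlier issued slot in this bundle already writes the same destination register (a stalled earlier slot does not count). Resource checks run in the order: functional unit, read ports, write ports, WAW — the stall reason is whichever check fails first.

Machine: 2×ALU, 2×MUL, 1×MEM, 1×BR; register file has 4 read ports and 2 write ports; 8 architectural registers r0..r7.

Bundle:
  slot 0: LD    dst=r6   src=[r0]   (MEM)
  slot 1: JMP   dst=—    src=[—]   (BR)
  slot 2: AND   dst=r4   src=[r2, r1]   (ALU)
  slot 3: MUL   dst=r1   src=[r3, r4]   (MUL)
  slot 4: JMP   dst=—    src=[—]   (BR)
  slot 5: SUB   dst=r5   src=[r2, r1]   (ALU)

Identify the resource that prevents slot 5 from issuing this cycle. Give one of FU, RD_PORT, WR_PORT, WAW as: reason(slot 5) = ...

#0 MEM src=r0 dispatched  <A:2 Mu:2 Ld:0 B:1 rd:3 wr:1>
#1 BR src=- dispatched  <A:2 Mu:2 Ld:0 B:0 rd:3 wr:1>
#2 ALU src=r2,r1 dispatched  <A:1 Mu:2 Ld:0 B:0 rd:1 wr:0>
#3 MUL src=r3,r4 held:RD_PORT  <A:1 Mu:2 Ld:0 B:0 rd:1 wr:0>
#4 BR src=- held:FU  <A:1 Mu:2 Ld:0 B:0 rd:1 wr:0>
#5 ALU src=r2,r1 held:RD_PORT  <A:1 Mu:2 Ld:0 B:0 rd:1 wr:0>

reason(slot 5) = RD_PORT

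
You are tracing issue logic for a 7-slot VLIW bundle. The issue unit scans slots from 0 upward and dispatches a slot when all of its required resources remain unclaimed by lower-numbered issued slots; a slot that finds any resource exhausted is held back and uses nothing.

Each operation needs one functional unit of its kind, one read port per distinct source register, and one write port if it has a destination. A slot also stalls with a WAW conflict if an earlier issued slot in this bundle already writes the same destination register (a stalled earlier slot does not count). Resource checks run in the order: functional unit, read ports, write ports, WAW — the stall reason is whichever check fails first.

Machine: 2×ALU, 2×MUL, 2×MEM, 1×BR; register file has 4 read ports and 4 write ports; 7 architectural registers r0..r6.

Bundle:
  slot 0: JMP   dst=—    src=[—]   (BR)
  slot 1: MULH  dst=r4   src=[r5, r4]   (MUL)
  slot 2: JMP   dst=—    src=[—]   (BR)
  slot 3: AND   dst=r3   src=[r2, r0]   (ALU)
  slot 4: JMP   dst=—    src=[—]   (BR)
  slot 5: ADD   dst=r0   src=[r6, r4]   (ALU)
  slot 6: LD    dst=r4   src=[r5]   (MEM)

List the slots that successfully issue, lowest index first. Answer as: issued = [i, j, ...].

issued = [0, 1, 3]

slot 0 (BR): ISSUE — free A2,Mu2,Ld2,B0 rp4 wp4
slot 1 (MUL): ISSUE — free A2,Mu1,Ld2,B0 rp2 wp3
slot 2 (BR): stall FU — free A2,Mu1,Ld2,B0 rp2 wp3
slot 3 (ALU): ISSUE — free A1,Mu1,Ld2,B0 rp0 wp2
slot 4 (BR): stall FU — free A1,Mu1,Ld2,B0 rp0 wp2
slot 5 (ALU): stall RD_PORT — free A1,Mu1,Ld2,B0 rp0 wp2
slot 6 (MEM): stall RD_PORT — free A1,Mu1,Ld2,B0 rp0 wp2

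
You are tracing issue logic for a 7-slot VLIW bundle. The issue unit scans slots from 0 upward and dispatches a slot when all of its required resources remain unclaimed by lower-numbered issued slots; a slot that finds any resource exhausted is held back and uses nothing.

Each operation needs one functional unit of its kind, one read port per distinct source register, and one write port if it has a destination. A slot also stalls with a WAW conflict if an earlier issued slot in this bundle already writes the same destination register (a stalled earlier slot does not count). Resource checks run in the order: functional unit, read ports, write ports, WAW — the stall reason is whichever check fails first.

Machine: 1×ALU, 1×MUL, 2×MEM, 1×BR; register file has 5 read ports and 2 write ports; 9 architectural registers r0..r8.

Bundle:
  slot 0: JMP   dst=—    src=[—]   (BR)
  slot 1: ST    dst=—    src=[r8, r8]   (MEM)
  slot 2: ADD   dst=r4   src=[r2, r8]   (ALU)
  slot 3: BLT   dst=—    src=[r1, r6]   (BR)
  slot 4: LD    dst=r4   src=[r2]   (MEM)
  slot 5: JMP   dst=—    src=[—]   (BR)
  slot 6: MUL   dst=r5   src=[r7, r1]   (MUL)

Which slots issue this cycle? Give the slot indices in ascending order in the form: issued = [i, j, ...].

#0 BR src=- dispatched  <A:1 Mu:1 Ld:2 B:0 rd:5 wr:2>
#1 MEM src=r8,r8 dispatched  <A:1 Mu:1 Ld:1 B:0 rd:4 wr:2>
#2 ALU src=r2,r8 dispatched  <A:0 Mu:1 Ld:1 B:0 rd:2 wr:1>
#3 BR src=r1,r6 held:FU  <A:0 Mu:1 Ld:1 B:0 rd:2 wr:1>
#4 MEM src=r2 held:WAW  <A:0 Mu:1 Ld:1 B:0 rd:2 wr:1>
#5 BR src=- held:FU  <A:0 Mu:1 Ld:1 B:0 rd:2 wr:1>
#6 MUL src=r7,r1 dispatched  <A:0 Mu:0 Ld:1 B:0 rd:0 wr:0>

issued = [0, 1, 2, 6]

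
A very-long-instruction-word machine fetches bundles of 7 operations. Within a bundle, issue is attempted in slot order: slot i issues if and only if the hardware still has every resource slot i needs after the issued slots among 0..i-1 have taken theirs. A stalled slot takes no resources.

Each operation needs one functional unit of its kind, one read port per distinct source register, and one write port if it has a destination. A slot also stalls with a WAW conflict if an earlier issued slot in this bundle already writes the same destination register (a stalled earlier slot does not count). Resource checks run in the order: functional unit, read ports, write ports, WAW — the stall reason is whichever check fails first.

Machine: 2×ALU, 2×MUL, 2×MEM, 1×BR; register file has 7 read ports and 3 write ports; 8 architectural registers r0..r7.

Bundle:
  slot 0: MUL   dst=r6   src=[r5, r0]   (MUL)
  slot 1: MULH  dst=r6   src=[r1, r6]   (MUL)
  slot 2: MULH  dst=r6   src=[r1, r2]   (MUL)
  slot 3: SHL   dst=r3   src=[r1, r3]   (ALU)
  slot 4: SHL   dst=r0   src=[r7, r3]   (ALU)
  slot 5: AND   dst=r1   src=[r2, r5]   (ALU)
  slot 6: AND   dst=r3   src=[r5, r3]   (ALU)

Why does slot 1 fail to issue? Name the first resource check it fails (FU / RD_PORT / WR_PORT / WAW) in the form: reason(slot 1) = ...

reason(slot 1) = WAW

slot 0 (MUL): ISSUE — free A2,Mu1,Ld2,B1 rp5 wp2
slot 1 (MUL): stall WAW — free A2,Mu1,Ld2,B1 rp5 wp2
slot 2 (MUL): stall WAW — free A2,Mu1,Ld2,B1 rp5 wp2
slot 3 (ALU): ISSUE — free A1,Mu1,Ld2,B1 rp3 wp1
slot 4 (ALU): ISSUE — free A0,Mu1,Ld2,B1 rp1 wp0
slot 5 (ALU): stall FU — free A0,Mu1,Ld2,B1 rp1 wp0
slot 6 (ALU): stall FU — free A0,Mu1,Ld2,B1 rp1 wp0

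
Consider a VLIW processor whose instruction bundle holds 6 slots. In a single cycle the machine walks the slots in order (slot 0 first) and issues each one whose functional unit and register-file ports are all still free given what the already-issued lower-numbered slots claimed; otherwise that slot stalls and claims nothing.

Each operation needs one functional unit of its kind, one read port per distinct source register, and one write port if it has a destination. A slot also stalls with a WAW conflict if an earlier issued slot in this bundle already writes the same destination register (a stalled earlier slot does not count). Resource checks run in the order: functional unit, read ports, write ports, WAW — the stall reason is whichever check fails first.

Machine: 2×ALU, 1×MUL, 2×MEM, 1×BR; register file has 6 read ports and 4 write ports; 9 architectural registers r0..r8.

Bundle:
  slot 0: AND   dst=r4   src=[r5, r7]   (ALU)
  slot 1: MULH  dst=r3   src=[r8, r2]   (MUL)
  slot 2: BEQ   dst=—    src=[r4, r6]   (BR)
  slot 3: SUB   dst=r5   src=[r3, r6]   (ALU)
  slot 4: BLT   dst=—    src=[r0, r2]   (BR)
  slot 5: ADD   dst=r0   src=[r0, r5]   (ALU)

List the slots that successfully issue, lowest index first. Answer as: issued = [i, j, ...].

issued = [0, 1, 2]

#0 ALU src=r5,r7 dispatched  <A:1 Mu:1 Ld:2 B:1 rd:4 wr:3>
#1 MUL src=r8,r2 dispatched  <A:1 Mu:0 Ld:2 B:1 rd:2 wr:2>
#2 BR src=r4,r6 dispatched  <A:1 Mu:0 Ld:2 B:0 rd:0 wr:2>
#3 ALU src=r3,r6 held:RD_PORT  <A:1 Mu:0 Ld:2 B:0 rd:0 wr:2>
#4 BR src=r0,r2 held:FU  <A:1 Mu:0 Ld:2 B:0 rd:0 wr:2>
#5 ALU src=r0,r5 held:RD_PORT  <A:1 Mu:0 Ld:2 B:0 rd:0 wr:2>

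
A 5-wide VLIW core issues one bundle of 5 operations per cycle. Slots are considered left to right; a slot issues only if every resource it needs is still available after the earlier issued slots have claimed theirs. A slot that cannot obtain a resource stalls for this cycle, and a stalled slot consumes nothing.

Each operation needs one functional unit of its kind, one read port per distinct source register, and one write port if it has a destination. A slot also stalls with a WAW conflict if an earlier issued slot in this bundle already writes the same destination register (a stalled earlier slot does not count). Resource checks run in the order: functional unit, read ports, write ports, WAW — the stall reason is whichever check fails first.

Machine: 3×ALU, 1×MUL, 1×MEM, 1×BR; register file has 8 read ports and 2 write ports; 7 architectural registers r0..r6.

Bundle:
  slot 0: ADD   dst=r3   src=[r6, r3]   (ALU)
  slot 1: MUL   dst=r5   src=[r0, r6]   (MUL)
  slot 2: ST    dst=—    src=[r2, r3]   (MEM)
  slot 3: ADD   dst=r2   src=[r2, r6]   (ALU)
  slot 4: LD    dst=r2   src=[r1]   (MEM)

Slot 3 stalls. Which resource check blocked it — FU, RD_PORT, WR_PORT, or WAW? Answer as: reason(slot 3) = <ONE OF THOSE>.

reason(slot 3) = WR_PORT

(0) want 1×ALU +2rd +1wr — yes → AL2|MU1|ME1|BR1|rd6|wr1
(1) want 1×MUL +2rd +1wr — yes → AL2|MU0|ME1|BR1|rd4|wr0
(2) want 1×MEM +2rd +0wr — yes → AL2|MU0|ME0|BR1|rd2|wr0
(3) want 1×ALU +2rd +1wr — WR_PORT → AL2|MU0|ME0|BR1|rd2|wr0
(4) want 1×MEM +1rd +1wr — FU → AL2|MU0|ME0|BR1|rd2|wr0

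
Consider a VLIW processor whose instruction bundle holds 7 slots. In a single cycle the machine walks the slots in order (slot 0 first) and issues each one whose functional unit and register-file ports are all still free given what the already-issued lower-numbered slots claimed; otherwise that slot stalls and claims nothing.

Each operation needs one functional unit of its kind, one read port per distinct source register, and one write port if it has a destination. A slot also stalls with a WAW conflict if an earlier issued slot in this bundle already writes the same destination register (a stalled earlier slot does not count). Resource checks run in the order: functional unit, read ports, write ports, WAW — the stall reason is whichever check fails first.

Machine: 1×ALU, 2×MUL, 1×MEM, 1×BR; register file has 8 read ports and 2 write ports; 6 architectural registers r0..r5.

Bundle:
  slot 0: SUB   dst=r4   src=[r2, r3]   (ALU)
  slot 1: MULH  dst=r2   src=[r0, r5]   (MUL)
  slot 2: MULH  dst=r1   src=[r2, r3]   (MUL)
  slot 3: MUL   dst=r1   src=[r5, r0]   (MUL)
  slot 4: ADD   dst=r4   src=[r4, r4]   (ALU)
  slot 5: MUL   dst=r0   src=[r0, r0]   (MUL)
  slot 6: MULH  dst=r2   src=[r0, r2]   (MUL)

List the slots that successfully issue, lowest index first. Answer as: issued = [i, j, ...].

slot 0 (ALU): ISSUE — free A0,Mu2,Ld1,B1 rp6 wp1
slot 1 (MUL): ISSUE — free A0,Mu1,Ld1,B1 rp4 wp0
slot 2 (MUL): stall WR_PORT — free A0,Mu1,Ld1,B1 rp4 wp0
slot 3 (MUL): stall WR_PORT — free A0,Mu1,Ld1,B1 rp4 wp0
slot 4 (ALU): stall FU — free A0,Mu1,Ld1,B1 rp4 wp0
slot 5 (MUL): stall WR_PORT — free A0,Mu1,Ld1,B1 rp4 wp0
slot 6 (MUL): stall WR_PORT — free A0,Mu1,Ld1,B1 rp4 wp0

issued = [0, 1]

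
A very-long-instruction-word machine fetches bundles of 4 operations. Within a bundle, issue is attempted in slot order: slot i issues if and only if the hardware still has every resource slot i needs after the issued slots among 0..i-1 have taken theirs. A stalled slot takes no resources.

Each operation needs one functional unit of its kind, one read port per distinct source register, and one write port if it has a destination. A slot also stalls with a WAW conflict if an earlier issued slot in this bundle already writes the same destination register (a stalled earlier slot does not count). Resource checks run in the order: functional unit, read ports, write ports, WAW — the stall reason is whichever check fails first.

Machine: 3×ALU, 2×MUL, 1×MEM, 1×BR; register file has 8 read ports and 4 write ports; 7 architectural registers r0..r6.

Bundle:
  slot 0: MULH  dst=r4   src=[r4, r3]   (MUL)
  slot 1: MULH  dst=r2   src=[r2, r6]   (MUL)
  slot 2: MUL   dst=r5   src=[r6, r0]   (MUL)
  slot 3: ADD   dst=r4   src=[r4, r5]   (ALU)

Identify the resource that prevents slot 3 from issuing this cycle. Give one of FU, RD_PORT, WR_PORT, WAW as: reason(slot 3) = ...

reason(slot 3) = WAW

  0. MUL→r4 ⇒ go  {3A/1Mu/1Ld/1B | 6r 3w}
  1. MUL→r2 ⇒ go  {3A/0Mu/1Ld/1B | 4r 2w}
  2. MUL→r5 ⇒ no(FU)  {3A/0Mu/1Ld/1B | 4r 2w}
  3. ALU→r4 ⇒ no(WAW)  {3A/0Mu/1Ld/1B | 4r 2w}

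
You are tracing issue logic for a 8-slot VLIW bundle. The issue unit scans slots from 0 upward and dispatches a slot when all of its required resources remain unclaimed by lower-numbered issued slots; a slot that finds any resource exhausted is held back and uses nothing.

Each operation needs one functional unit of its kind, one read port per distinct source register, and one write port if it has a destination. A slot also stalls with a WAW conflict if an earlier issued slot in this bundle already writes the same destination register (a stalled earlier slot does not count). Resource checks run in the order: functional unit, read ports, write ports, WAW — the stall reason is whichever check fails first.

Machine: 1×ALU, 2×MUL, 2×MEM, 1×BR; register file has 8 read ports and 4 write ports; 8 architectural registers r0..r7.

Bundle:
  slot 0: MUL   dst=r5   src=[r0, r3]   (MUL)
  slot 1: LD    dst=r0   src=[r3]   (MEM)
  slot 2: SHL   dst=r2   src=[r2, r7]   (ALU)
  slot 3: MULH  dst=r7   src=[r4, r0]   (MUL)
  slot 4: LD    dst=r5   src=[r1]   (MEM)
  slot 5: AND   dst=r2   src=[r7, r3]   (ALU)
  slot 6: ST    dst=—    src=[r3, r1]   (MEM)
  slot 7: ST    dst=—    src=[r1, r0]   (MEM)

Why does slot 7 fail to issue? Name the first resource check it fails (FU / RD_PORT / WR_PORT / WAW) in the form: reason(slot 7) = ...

reason(slot 7) = RD_PORT

  0. MUL→r5 ⇒ go  {1A/1Mu/2Ld/1B | 6r 3w}
  1. MEM→r0 ⇒ go  {1A/1Mu/1Ld/1B | 5r 2w}
  2. ALU→r2 ⇒ go  {0A/1Mu/1Ld/1B | 3r 1w}
  3. MUL→r7 ⇒ go  {0A/0Mu/1Ld/1B | 1r 0w}
  4. MEM→r5 ⇒ no(WR_PORT)  {0A/0Mu/1Ld/1B | 1r 0w}
  5. ALU→r2 ⇒ no(FU)  {0A/0Mu/1Ld/1B | 1r 0w}
  6. MEM ⇒ no(RD_PORT)  {0A/0Mu/1Ld/1B | 1r 0w}
  7. MEM ⇒ no(RD_PORT)  {0A/0Mu/1Ld/1B | 1r 0w}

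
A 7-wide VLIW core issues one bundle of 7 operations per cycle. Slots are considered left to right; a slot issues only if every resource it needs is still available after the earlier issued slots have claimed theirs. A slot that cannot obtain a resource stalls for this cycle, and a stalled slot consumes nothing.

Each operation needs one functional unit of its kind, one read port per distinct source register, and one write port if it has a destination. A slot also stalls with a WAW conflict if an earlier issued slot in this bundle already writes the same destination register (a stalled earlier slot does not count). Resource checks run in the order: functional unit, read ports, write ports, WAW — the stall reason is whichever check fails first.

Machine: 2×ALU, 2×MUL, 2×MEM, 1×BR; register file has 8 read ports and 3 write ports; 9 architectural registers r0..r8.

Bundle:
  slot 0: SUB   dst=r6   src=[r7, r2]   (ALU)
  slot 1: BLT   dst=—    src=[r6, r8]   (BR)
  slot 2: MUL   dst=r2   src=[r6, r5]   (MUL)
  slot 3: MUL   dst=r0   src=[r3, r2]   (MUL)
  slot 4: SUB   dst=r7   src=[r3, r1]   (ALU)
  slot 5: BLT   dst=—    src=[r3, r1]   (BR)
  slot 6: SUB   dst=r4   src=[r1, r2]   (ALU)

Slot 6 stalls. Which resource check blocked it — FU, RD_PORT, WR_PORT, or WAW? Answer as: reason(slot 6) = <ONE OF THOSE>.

[0] ALU needs rd=2 wr=1: ok; after: ALU=1 MUL=2 MEM=2 BR=1, R=6, W=2
[1] BR needs rd=2 wr=0: ok; after: ALU=1 MUL=2 MEM=2 BR=0, R=4, W=2
[2] MUL needs rd=2 wr=1: ok; after: ALU=1 MUL=1 MEM=2 BR=0, R=2, W=1
[3] MUL needs rd=2 wr=1: ok; after: ALU=1 MUL=0 MEM=2 BR=0, R=0, W=0
[4] ALU needs rd=2 wr=1: RD_PORT; after: ALU=1 MUL=0 MEM=2 BR=0, R=0, W=0
[5] BR needs rd=2 wr=0: FU; after: ALU=1 MUL=0 MEM=2 BR=0, R=0, W=0
[6] ALU needs rd=2 wr=1: RD_PORT; after: ALU=1 MUL=0 MEM=2 BR=0, R=0, W=0

reason(slot 6) = RD_PORT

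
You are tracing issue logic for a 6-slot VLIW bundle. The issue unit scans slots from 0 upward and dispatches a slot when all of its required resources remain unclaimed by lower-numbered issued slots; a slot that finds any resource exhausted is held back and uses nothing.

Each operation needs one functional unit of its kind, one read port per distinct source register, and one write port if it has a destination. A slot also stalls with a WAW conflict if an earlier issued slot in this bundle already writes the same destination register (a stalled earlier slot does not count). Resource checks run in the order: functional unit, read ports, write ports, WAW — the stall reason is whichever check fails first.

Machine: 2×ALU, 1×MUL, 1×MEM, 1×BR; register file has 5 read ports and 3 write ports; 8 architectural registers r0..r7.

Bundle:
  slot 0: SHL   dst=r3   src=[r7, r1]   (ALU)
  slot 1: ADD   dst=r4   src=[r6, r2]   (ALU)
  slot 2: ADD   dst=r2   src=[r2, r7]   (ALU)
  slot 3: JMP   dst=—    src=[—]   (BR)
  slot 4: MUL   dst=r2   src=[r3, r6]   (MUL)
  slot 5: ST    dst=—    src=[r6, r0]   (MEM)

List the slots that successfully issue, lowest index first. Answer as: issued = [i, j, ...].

issued = [0, 1, 3]

  0. ALU→r3 ⇒ go  {1A/1Mu/1Ld/1B | 3r 2w}
  1. ALU→r4 ⇒ go  {0A/1Mu/1Ld/1B | 1r 1w}
  2. ALU→r2 ⇒ no(FU)  {0A/1Mu/1Ld/1B | 1r 1w}
  3. BR ⇒ go  {0A/1Mu/1Ld/0B | 1r 1w}
  4. MUL→r2 ⇒ no(RD_PORT)  {0A/1Mu/1Ld/0B | 1r 1w}
  5. MEM ⇒ no(RD_PORT)  {0A/1Mu/1Ld/0B | 1r 1w}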